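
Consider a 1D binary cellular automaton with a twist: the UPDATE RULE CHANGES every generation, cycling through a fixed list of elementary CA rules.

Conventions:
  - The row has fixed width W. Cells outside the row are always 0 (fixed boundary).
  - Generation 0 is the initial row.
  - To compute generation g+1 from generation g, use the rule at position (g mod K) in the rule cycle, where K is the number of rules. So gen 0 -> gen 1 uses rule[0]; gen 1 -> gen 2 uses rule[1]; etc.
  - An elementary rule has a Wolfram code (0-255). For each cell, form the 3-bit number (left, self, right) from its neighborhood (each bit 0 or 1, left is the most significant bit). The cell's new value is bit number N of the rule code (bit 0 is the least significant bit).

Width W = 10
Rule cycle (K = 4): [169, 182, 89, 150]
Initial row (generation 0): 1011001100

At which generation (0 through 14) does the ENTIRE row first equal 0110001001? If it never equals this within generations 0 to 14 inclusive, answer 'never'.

Gen 0: 1011001100
Gen 1 (rule 169): 0110001001
Gen 2 (rule 182): 1001011111
Gen 3 (rule 89): 0100010001
Gen 4 (rule 150): 1110111011
Gen 5 (rule 169): 1101110110
Gen 6 (rule 182): 0010101001
Gen 7 (rule 89): 1000000100
Gen 8 (rule 150): 1100001110
Gen 9 (rule 169): 1001101100
Gen 10 (rule 182): 1110010010
Gen 11 (rule 89): 1011001001
Gen 12 (rule 150): 1000111111
Gen 13 (rule 169): 0010111110
Gen 14 (rule 182): 0111011101

Answer: 1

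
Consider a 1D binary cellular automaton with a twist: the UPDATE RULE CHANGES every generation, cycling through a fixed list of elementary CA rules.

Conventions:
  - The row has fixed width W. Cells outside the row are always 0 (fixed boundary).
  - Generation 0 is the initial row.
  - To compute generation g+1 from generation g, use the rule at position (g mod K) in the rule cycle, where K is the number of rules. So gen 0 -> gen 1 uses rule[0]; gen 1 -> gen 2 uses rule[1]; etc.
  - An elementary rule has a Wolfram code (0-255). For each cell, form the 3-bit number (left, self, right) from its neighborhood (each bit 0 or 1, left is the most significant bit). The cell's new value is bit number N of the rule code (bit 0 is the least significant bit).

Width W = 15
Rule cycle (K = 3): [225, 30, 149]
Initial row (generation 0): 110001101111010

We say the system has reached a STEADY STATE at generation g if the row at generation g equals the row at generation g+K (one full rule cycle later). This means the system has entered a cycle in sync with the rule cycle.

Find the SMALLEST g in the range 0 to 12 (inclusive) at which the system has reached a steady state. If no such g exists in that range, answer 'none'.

Gen 0: 110001101111010
Gen 1 (rule 225): 010100110111100
Gen 2 (rule 30): 110111100100010
Gen 3 (rule 149): 000011010111011
Gen 4 (rule 225): 111001101011101
Gen 5 (rule 30): 100111001010001
Gen 6 (rule 149): 110010101011101
Gen 7 (rule 225): 010001010101110
Gen 8 (rule 30): 111011010101001
Gen 9 (rule 149): 010000010101101
Gen 10 (rule 225): 000111001010110
Gen 11 (rule 30): 001100111010101
Gen 12 (rule 149): 100010010010101
Gen 13 (rule 225): 001000000001010
Gen 14 (rule 30): 011100000011011
Gen 15 (rule 149): 001011111000000

Answer: none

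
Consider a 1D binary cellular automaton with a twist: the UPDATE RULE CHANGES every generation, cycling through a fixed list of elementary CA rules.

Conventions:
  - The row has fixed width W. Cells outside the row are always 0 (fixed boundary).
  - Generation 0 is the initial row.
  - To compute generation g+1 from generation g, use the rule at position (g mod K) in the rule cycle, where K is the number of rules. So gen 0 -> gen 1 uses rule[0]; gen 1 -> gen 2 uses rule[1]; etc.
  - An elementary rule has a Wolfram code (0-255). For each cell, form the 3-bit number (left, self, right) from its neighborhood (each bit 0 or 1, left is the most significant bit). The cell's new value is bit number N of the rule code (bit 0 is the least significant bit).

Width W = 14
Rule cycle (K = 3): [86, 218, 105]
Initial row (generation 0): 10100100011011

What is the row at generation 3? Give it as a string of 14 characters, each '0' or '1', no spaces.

Answer: 10100010110110

Derivation:
Gen 0: 10100100011011
Gen 1 (rule 86): 10111110101001
Gen 2 (rule 218): 00111110000110
Gen 3 (rule 105): 10100010110110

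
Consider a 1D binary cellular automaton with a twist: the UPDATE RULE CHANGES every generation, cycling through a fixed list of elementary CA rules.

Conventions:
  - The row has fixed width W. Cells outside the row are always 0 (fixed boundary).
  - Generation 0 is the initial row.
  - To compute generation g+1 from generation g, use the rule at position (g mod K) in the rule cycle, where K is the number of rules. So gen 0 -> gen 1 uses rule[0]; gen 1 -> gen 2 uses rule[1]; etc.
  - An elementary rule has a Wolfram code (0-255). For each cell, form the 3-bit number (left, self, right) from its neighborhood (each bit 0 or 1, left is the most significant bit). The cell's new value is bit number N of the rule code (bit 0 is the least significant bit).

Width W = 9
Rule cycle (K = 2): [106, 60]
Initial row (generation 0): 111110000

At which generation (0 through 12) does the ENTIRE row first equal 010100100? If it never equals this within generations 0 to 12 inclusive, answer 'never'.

Answer: never

Derivation:
Gen 0: 111110000
Gen 1 (rule 106): 100010000
Gen 2 (rule 60): 110011000
Gen 3 (rule 106): 110111000
Gen 4 (rule 60): 101100100
Gen 5 (rule 106): 011101000
Gen 6 (rule 60): 010011100
Gen 7 (rule 106): 100110100
Gen 8 (rule 60): 110101110
Gen 9 (rule 106): 111011010
Gen 10 (rule 60): 100110111
Gen 11 (rule 106): 001111101
Gen 12 (rule 60): 001000011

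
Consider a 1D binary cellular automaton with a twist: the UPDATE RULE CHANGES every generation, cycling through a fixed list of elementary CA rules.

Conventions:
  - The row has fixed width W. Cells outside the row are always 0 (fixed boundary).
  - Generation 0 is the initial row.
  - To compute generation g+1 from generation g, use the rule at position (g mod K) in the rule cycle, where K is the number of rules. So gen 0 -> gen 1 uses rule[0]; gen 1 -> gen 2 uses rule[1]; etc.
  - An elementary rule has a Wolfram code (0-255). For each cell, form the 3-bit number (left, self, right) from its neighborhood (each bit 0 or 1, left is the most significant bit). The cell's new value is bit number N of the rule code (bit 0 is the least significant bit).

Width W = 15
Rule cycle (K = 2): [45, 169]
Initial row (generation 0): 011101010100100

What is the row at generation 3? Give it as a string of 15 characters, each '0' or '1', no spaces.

Gen 0: 011101010100100
Gen 1 (rule 45): 010011111100101
Gen 2 (rule 169): 000011111000010
Gen 3 (rule 45): 111010000011010

Answer: 111010000011010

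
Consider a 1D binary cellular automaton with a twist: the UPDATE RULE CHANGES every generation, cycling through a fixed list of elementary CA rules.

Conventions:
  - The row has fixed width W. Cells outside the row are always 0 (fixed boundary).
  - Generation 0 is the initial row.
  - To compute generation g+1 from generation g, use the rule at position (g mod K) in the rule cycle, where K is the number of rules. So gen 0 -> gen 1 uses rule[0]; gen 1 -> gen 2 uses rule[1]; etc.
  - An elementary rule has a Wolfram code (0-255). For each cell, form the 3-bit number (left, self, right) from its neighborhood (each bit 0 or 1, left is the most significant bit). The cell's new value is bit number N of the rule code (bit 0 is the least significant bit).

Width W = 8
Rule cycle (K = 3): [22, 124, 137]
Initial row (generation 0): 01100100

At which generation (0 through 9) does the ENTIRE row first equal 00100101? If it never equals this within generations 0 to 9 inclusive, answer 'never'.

Answer: never

Derivation:
Gen 0: 01100100
Gen 1 (rule 22): 10011110
Gen 2 (rule 124): 11010011
Gen 3 (rule 137): 10000010
Gen 4 (rule 22): 11000111
Gen 5 (rule 124): 11100101
Gen 6 (rule 137): 11000000
Gen 7 (rule 22): 00100000
Gen 8 (rule 124): 00110000
Gen 9 (rule 137): 10100111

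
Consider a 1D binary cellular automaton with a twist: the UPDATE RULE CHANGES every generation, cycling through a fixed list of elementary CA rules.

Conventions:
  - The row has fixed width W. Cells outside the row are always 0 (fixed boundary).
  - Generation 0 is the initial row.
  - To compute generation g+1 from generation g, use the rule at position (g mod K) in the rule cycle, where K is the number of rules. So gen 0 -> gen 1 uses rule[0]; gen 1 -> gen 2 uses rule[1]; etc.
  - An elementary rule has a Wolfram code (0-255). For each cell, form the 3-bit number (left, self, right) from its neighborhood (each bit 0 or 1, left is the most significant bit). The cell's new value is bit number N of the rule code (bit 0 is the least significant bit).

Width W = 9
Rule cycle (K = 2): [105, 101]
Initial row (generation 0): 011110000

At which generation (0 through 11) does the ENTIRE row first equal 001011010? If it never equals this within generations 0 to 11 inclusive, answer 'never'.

Answer: 10

Derivation:
Gen 0: 011110000
Gen 1 (rule 105): 010010111
Gen 2 (rule 101): 010011001
Gen 3 (rule 105): 000011000
Gen 4 (rule 101): 111001011
Gen 5 (rule 105): 101000111
Gen 6 (rule 101): 111010001
Gen 7 (rule 105): 101100100
Gen 8 (rule 101): 110100101
Gen 9 (rule 105): 111000010
Gen 10 (rule 101): 001011010
Gen 11 (rule 105): 100111100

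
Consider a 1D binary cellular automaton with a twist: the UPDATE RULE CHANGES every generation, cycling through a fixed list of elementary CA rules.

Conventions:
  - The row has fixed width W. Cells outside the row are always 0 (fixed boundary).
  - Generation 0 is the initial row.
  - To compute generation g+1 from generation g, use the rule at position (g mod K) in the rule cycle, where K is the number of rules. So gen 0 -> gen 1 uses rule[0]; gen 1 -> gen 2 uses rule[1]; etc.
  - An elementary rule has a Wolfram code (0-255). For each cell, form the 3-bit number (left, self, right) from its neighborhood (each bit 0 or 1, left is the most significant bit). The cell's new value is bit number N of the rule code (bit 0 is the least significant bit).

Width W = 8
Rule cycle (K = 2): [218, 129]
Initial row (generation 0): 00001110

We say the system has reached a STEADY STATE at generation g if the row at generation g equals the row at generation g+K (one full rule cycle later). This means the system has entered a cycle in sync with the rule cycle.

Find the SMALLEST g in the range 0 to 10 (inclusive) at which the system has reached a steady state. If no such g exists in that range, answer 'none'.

Gen 0: 00001110
Gen 1 (rule 218): 00011111
Gen 2 (rule 129): 11001110
Gen 3 (rule 218): 11111111
Gen 4 (rule 129): 01111110
Gen 5 (rule 218): 11111111
Gen 6 (rule 129): 01111110
Gen 7 (rule 218): 11111111
Gen 8 (rule 129): 01111110
Gen 9 (rule 218): 11111111
Gen 10 (rule 129): 01111110
Gen 11 (rule 218): 11111111
Gen 12 (rule 129): 01111110

Answer: 3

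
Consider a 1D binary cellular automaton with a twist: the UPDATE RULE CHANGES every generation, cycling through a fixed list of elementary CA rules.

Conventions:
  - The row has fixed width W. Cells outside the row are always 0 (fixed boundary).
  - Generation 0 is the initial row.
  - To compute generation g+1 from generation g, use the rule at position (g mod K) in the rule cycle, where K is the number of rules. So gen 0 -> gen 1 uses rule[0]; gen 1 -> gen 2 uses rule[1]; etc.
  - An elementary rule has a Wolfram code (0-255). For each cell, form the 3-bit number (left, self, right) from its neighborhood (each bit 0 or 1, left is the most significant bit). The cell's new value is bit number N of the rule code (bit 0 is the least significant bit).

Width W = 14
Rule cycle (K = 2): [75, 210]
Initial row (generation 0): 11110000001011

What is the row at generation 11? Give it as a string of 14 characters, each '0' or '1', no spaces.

Answer: 11101110111000

Derivation:
Gen 0: 11110000001011
Gen 1 (rule 75): 10010111110011
Gen 2 (rule 210): 01100011111101
Gen 3 (rule 75): 11101110000100
Gen 4 (rule 210): 01100111001010
Gen 5 (rule 75): 11101101010000
Gen 6 (rule 210): 01100100001000
Gen 7 (rule 75): 11101001110011
Gen 8 (rule 210): 01100110111101
Gen 9 (rule 75): 11101110100100
Gen 10 (rule 210): 01100110011010
Gen 11 (rule 75): 11101110111000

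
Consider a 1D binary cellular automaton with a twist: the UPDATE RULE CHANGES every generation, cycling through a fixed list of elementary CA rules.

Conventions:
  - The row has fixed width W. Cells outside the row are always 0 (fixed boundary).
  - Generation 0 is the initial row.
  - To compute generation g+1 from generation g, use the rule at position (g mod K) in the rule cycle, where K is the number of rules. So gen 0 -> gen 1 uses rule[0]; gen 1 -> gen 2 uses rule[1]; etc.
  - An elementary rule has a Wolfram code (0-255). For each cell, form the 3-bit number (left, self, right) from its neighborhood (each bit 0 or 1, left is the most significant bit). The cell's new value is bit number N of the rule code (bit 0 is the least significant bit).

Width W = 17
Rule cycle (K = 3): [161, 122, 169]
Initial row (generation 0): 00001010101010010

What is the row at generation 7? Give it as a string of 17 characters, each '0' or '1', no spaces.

Gen 0: 00001010101010010
Gen 1 (rule 161): 11100101010100000
Gen 2 (rule 122): 10111010101010000
Gen 3 (rule 169): 01110101010100111
Gen 4 (rule 161): 00101010101000010
Gen 5 (rule 122): 01010101010100101
Gen 6 (rule 169): 00101010101000010
Gen 7 (rule 161): 10010101010011000

Answer: 10010101010011000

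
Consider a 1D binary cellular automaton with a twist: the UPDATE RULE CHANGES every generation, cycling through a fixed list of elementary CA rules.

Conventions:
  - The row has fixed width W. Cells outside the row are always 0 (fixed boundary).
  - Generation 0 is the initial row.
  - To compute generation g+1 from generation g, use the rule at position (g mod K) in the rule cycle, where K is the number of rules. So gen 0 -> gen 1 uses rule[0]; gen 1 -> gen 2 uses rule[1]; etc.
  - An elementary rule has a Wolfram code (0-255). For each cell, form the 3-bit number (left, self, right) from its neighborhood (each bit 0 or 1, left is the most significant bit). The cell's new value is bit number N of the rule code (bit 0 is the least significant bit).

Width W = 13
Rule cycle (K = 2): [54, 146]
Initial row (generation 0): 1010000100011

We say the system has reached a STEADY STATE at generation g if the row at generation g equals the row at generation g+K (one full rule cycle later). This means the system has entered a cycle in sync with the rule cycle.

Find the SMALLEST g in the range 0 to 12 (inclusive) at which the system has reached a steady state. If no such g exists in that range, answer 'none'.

Gen 0: 1010000100011
Gen 1 (rule 54): 1111001110100
Gen 2 (rule 146): 0110110100010
Gen 3 (rule 54): 1001001110111
Gen 4 (rule 146): 0110110100010
Gen 5 (rule 54): 1001001110111
Gen 6 (rule 146): 0110110100010
Gen 7 (rule 54): 1001001110111
Gen 8 (rule 146): 0110110100010
Gen 9 (rule 54): 1001001110111
Gen 10 (rule 146): 0110110100010
Gen 11 (rule 54): 1001001110111
Gen 12 (rule 146): 0110110100010
Gen 13 (rule 54): 1001001110111
Gen 14 (rule 146): 0110110100010

Answer: 2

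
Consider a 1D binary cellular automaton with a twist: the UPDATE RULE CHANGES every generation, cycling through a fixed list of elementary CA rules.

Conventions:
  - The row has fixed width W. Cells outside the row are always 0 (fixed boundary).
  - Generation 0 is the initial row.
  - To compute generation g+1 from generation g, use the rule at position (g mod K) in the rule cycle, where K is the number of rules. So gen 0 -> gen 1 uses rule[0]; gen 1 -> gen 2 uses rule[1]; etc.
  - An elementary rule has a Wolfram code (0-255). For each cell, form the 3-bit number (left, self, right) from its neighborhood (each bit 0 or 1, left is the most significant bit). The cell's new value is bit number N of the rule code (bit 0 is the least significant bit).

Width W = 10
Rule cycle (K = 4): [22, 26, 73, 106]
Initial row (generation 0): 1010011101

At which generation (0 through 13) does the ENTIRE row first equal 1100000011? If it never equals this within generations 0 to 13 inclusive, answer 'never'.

Answer: 9

Derivation:
Gen 0: 1010011101
Gen 1 (rule 22): 1011100001
Gen 2 (rule 26): 0010010010
Gen 3 (rule 73): 1000000000
Gen 4 (rule 106): 0000000000
Gen 5 (rule 22): 0000000000
Gen 6 (rule 26): 0000000000
Gen 7 (rule 73): 1111111111
Gen 8 (rule 106): 1000000001
Gen 9 (rule 22): 1100000011
Gen 10 (rule 26): 1010000110
Gen 11 (rule 73): 0000110110
Gen 12 (rule 106): 0001111110
Gen 13 (rule 22): 0010000001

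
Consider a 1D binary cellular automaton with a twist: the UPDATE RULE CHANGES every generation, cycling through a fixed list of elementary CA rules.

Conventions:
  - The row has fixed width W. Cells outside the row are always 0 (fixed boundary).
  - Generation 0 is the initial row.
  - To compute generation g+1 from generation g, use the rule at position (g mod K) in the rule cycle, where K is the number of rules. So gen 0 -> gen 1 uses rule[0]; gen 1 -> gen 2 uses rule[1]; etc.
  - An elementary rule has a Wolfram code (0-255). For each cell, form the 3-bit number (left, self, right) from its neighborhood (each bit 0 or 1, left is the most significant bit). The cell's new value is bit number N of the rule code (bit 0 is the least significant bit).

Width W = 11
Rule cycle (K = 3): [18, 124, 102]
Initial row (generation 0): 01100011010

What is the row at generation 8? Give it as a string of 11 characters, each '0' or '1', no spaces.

Answer: 11011000111

Derivation:
Gen 0: 01100011010
Gen 1 (rule 18): 10010100001
Gen 2 (rule 124): 11011110001
Gen 3 (rule 102): 01100010011
Gen 4 (rule 18): 10010101100
Gen 5 (rule 124): 11011111110
Gen 6 (rule 102): 01100000010
Gen 7 (rule 18): 10010000101
Gen 8 (rule 124): 11011000111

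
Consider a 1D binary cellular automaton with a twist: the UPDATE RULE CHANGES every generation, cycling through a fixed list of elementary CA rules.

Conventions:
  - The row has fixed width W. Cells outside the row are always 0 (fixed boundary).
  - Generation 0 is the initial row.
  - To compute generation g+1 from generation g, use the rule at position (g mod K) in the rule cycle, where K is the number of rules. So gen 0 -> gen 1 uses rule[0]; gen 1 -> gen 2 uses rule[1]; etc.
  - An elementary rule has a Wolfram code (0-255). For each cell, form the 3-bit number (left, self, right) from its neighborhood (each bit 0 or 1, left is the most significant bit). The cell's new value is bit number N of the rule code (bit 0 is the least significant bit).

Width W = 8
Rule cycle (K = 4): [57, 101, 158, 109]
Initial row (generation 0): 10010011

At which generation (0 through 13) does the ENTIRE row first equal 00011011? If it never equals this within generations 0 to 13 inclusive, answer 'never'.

Answer: never

Derivation:
Gen 0: 10010011
Gen 1 (rule 57): 01001010
Gen 2 (rule 101): 01001110
Gen 3 (rule 158): 11111101
Gen 4 (rule 109): 10000111
Gen 5 (rule 57): 01110100
Gen 6 (rule 101): 00011101
Gen 7 (rule 158): 00111001
Gen 8 (rule 109): 10101001
Gen 9 (rule 57): 01010100
Gen 10 (rule 101): 01111101
Gen 11 (rule 158): 11111001
Gen 12 (rule 109): 10001001
Gen 13 (rule 57): 01100100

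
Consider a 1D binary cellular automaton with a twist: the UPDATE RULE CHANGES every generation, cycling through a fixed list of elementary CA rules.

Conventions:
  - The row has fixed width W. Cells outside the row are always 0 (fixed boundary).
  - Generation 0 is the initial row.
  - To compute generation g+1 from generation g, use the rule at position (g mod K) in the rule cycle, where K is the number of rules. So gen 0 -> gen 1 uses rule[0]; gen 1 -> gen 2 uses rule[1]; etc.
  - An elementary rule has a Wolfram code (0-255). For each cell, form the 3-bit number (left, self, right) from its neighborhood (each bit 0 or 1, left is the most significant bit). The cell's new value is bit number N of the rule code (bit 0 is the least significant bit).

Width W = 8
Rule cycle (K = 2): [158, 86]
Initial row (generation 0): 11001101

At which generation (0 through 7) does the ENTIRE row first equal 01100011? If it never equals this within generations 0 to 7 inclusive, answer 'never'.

Gen 0: 11001101
Gen 1 (rule 158): 10111001
Gen 2 (rule 86): 10001111
Gen 3 (rule 158): 11011110
Gen 4 (rule 86): 01000011
Gen 5 (rule 158): 11100110
Gen 6 (rule 86): 00111011
Gen 7 (rule 158): 01110010

Answer: never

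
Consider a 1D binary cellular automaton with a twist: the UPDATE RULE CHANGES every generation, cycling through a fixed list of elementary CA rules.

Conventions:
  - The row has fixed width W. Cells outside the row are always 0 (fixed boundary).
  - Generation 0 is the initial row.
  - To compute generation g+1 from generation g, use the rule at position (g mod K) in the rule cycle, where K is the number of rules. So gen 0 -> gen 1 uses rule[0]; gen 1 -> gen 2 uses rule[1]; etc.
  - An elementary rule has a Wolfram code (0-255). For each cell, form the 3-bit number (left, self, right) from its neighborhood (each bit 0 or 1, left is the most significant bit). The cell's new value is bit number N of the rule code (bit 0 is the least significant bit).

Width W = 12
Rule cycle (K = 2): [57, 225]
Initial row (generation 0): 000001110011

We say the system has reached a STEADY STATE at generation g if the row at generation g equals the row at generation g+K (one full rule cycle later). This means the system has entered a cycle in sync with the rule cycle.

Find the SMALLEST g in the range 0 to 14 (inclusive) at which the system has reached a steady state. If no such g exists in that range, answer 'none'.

Gen 0: 000001110011
Gen 1 (rule 57): 111101001010
Gen 2 (rule 225): 011110000100
Gen 3 (rule 57): 010001110011
Gen 4 (rule 225): 000100110001
Gen 5 (rule 57): 110010101100
Gen 6 (rule 225): 010001010101
Gen 7 (rule 57): 001100101010
Gen 8 (rule 225): 100100010100
Gen 9 (rule 57): 010011001011
Gen 10 (rule 225): 000001000101
Gen 11 (rule 57): 111100110010
Gen 12 (rule 225): 011100010000
Gen 13 (rule 57): 010011001111
Gen 14 (rule 225): 000001000111
Gen 15 (rule 57): 111100110100
Gen 16 (rule 225): 011100011001

Answer: none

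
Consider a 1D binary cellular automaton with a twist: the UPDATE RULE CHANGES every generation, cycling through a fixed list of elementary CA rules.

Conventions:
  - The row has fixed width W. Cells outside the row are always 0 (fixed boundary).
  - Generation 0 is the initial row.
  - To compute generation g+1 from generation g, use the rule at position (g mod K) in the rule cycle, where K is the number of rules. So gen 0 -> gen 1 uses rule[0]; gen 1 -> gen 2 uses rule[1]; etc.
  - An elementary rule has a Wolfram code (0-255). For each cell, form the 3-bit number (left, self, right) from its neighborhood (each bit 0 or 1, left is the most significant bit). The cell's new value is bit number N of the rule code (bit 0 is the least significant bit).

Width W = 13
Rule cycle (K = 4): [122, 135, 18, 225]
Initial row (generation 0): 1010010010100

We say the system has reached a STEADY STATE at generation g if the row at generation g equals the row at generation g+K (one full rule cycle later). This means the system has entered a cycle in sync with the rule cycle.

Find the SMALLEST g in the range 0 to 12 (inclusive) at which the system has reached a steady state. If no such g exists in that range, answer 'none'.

Answer: 1

Derivation:
Gen 0: 1010010010100
Gen 1 (rule 122): 0101101101010
Gen 2 (rule 135): 1100000001010
Gen 3 (rule 18): 0010000010001
Gen 4 (rule 225): 1000111000100
Gen 5 (rule 122): 0101101101010
Gen 6 (rule 135): 1100000001010
Gen 7 (rule 18): 0010000010001
Gen 8 (rule 225): 1000111000100
Gen 9 (rule 122): 0101101101010
Gen 10 (rule 135): 1100000001010
Gen 11 (rule 18): 0010000010001
Gen 12 (rule 225): 1000111000100
Gen 13 (rule 122): 0101101101010
Gen 14 (rule 135): 1100000001010
Gen 15 (rule 18): 0010000010001
Gen 16 (rule 225): 1000111000100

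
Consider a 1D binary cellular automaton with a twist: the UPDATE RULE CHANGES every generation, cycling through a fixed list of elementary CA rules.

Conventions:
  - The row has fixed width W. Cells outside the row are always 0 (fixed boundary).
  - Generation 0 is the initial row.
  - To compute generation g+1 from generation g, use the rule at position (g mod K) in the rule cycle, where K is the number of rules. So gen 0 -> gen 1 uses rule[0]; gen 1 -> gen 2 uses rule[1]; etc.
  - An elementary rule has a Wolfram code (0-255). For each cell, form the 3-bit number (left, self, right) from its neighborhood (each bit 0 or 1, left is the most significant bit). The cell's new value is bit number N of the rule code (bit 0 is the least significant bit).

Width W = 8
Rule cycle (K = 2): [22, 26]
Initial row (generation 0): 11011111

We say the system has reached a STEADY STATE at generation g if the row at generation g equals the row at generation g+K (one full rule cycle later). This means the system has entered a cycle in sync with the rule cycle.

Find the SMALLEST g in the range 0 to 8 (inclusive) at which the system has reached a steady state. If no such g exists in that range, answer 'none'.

Gen 0: 11011111
Gen 1 (rule 22): 00000000
Gen 2 (rule 26): 00000000
Gen 3 (rule 22): 00000000
Gen 4 (rule 26): 00000000
Gen 5 (rule 22): 00000000
Gen 6 (rule 26): 00000000
Gen 7 (rule 22): 00000000
Gen 8 (rule 26): 00000000
Gen 9 (rule 22): 00000000
Gen 10 (rule 26): 00000000

Answer: 1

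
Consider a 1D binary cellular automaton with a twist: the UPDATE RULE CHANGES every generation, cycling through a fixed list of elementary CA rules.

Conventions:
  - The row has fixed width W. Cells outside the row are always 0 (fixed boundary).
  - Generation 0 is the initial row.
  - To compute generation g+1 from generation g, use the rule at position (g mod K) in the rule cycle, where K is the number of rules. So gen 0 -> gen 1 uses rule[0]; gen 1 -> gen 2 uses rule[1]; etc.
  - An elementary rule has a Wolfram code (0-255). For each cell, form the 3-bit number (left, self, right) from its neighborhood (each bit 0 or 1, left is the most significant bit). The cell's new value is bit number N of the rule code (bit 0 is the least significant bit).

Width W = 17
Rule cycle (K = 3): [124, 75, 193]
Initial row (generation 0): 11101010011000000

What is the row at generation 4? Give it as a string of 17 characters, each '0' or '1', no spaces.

Gen 0: 11101010011000000
Gen 1 (rule 124): 10111111011100000
Gen 2 (rule 75): 00100001010101111
Gen 3 (rule 193): 10001100000000111
Gen 4 (rule 124): 11001110000000101

Answer: 11001110000000101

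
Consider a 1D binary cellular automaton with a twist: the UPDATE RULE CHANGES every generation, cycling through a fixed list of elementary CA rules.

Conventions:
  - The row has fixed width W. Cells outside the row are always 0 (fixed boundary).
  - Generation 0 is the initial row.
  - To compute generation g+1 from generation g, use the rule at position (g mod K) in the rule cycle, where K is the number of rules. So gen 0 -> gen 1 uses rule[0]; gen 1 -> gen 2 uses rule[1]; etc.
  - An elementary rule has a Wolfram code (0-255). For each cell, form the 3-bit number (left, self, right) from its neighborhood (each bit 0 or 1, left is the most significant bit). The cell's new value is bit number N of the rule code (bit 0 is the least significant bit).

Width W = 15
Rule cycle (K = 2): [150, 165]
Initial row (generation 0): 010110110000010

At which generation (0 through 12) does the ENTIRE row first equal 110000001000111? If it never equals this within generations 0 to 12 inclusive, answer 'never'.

Gen 0: 010110110000010
Gen 1 (rule 150): 110000001000111
Gen 2 (rule 165): 000111101010010
Gen 3 (rule 150): 001011001011111
Gen 4 (rule 165): 101100001101110
Gen 5 (rule 150): 100010010000101
Gen 6 (rule 165): 101010010110111
Gen 7 (rule 150): 101011110000010
Gen 8 (rule 165): 111101100111010
Gen 9 (rule 150): 011000011010011
Gen 10 (rule 165): 000011000110000
Gen 11 (rule 150): 000100101001000
Gen 12 (rule 165): 110100111001011

Answer: 1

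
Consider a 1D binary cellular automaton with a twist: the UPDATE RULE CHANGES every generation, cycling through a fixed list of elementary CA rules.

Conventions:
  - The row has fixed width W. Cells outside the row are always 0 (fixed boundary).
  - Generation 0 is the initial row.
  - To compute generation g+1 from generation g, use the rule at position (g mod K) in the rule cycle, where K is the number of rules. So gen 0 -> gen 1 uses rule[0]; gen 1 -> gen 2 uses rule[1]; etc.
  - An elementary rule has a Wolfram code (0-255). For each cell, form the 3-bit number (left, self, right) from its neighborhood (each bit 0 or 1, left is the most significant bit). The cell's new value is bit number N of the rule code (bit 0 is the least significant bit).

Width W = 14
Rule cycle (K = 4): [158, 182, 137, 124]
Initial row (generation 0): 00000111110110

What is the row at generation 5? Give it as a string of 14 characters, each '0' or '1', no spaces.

Gen 0: 00000111110110
Gen 1 (rule 158): 00001111100101
Gen 2 (rule 182): 00010111011111
Gen 3 (rule 137): 11000110011110
Gen 4 (rule 124): 11100111010011
Gen 5 (rule 158): 11011110011110

Answer: 11011110011110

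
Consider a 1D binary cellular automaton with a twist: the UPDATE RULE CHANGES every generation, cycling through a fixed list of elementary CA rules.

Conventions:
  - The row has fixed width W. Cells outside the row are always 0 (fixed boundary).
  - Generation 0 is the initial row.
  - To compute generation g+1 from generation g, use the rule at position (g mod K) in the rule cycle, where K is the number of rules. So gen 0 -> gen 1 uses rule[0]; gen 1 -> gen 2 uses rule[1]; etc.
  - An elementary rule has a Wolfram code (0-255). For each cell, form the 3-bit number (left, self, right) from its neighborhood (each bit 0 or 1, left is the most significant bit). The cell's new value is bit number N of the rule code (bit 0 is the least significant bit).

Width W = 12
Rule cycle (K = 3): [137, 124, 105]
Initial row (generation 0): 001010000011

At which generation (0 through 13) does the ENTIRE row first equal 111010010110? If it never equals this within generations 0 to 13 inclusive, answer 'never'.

Answer: never

Derivation:
Gen 0: 001010000011
Gen 1 (rule 137): 100000111010
Gen 2 (rule 124): 110000101111
Gen 3 (rule 105): 110110011001
Gen 4 (rule 137): 100100010000
Gen 5 (rule 124): 110110011000
Gen 6 (rule 105): 111110011011
Gen 7 (rule 137): 111100010010
Gen 8 (rule 124): 100110011011
Gen 9 (rule 105): 000110011111
Gen 10 (rule 137): 110100011110
Gen 11 (rule 124): 111110010011
Gen 12 (rule 105): 100010000011
Gen 13 (rule 137): 001000111010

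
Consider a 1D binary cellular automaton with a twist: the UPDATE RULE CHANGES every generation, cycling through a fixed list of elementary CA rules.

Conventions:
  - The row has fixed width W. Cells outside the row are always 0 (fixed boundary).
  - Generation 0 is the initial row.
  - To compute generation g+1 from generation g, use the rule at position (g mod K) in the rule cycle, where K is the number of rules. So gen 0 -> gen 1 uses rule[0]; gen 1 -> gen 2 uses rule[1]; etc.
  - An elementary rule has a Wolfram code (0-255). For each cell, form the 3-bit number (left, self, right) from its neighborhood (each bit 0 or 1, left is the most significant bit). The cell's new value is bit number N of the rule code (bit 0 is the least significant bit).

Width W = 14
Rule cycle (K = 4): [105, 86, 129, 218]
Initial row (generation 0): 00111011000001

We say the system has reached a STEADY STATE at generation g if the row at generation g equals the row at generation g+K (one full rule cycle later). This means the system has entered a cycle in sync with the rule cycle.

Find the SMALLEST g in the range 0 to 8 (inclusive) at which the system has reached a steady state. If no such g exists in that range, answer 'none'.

Answer: none

Derivation:
Gen 0: 00111011000001
Gen 1 (rule 105): 10101111011100
Gen 2 (rule 86): 10100001000110
Gen 3 (rule 129): 00001100010000
Gen 4 (rule 218): 00011110101000
Gen 5 (rule 105): 11010011010011
Gen 6 (rule 86): 01011101011101
Gen 7 (rule 129): 00001000001000
Gen 8 (rule 218): 00010100010100
Gen 9 (rule 105): 11001001001001
Gen 10 (rule 86): 01111111111111
Gen 11 (rule 129): 00111111111110
Gen 12 (rule 218): 01111111111111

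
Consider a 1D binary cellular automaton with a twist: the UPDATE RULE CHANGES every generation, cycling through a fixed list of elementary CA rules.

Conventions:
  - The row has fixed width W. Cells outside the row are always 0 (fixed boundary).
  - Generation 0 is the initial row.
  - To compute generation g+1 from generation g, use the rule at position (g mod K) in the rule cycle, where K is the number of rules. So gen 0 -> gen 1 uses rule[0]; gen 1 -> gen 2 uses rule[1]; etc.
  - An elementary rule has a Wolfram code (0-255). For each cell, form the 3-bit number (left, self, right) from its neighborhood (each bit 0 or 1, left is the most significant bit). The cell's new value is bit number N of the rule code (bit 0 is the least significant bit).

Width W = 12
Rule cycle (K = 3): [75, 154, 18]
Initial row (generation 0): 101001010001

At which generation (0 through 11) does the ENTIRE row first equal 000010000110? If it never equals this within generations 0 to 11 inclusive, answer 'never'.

Gen 0: 101001010001
Gen 1 (rule 75): 000010000110
Gen 2 (rule 154): 000101001101
Gen 3 (rule 18): 001000110000
Gen 4 (rule 75): 110011110111
Gen 5 (rule 154): 101111100110
Gen 6 (rule 18): 000000011001
Gen 7 (rule 75): 111111111010
Gen 8 (rule 154): 111111110001
Gen 9 (rule 18): 000000001010
Gen 10 (rule 75): 111111110000
Gen 11 (rule 154): 111111101000

Answer: 1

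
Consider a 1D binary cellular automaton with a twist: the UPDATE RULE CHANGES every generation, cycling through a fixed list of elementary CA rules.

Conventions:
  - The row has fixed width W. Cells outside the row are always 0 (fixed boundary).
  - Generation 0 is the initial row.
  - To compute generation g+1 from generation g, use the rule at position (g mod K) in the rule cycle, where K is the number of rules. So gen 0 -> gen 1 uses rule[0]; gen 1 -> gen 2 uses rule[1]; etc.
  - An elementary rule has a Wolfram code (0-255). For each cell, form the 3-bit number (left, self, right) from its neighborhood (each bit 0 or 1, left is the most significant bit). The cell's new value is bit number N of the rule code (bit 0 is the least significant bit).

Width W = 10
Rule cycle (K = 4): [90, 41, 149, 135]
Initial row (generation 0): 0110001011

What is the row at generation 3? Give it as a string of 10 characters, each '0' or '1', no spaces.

Gen 0: 0110001011
Gen 1 (rule 90): 1111010011
Gen 2 (rule 41): 1000100010
Gen 3 (rule 149): 1110111011

Answer: 1110111011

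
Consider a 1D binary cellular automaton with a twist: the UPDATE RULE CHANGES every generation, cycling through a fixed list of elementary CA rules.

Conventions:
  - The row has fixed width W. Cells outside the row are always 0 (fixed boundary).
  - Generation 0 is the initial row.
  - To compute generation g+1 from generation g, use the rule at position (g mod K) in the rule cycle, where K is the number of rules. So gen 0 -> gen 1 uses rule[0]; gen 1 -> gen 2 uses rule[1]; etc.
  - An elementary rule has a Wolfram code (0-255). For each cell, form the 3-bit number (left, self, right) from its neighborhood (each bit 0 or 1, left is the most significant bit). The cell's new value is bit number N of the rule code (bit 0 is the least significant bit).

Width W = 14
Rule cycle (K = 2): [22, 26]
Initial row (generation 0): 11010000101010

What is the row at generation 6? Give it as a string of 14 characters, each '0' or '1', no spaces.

Gen 0: 11010000101010
Gen 1 (rule 22): 00011001101011
Gen 2 (rule 26): 00110111000010
Gen 3 (rule 22): 01000000100111
Gen 4 (rule 26): 10100001011100
Gen 5 (rule 22): 10110011000010
Gen 6 (rule 26): 00101110100101

Answer: 00101110100101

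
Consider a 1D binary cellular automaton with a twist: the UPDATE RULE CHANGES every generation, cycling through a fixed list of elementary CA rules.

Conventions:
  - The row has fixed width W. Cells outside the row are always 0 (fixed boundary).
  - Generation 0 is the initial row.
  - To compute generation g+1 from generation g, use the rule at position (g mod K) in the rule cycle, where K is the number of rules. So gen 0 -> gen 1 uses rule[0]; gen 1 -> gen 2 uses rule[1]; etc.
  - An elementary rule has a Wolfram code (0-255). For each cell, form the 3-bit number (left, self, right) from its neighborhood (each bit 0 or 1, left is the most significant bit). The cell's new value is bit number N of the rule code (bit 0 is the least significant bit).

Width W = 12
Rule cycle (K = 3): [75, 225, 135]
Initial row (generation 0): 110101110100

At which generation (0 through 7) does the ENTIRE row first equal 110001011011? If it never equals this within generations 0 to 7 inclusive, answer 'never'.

Answer: never

Derivation:
Gen 0: 110101110100
Gen 1 (rule 75): 110001010001
Gen 2 (rule 225): 010100100100
Gen 3 (rule 135): 110101101101
Gen 4 (rule 75): 110001101100
Gen 5 (rule 225): 010100110101
Gen 6 (rule 135): 110101000101
Gen 7 (rule 75): 110000011000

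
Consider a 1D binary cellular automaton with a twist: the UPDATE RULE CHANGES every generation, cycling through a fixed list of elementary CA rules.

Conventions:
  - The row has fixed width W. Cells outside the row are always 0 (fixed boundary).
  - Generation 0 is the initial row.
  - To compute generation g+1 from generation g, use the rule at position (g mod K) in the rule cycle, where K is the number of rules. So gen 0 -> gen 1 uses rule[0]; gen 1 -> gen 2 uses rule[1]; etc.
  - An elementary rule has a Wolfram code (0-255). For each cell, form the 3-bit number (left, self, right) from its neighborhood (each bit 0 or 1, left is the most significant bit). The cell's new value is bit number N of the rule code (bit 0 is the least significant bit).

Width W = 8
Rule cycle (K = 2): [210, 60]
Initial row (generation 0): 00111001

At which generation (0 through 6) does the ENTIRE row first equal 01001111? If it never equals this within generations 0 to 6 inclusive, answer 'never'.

Answer: never

Derivation:
Gen 0: 00111001
Gen 1 (rule 210): 01011110
Gen 2 (rule 60): 01110001
Gen 3 (rule 210): 10111010
Gen 4 (rule 60): 11100111
Gen 5 (rule 210): 01111011
Gen 6 (rule 60): 01000110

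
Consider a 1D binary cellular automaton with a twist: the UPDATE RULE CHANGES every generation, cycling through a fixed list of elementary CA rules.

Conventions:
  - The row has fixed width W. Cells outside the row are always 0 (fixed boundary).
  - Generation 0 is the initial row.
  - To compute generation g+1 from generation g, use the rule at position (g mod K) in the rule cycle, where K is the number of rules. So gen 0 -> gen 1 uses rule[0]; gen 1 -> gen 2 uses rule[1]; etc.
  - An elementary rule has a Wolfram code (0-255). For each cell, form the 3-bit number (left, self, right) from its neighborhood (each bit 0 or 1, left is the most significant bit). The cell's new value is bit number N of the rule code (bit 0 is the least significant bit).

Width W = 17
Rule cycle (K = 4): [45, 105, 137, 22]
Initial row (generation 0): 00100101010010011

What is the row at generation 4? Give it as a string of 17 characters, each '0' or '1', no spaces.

Gen 0: 00100101010010011
Gen 1 (rule 45): 10100111110010010
Gen 2 (rule 105): 01000100010000000
Gen 3 (rule 137): 00010001000111111
Gen 4 (rule 22): 00111011101000000

Answer: 00111011101000000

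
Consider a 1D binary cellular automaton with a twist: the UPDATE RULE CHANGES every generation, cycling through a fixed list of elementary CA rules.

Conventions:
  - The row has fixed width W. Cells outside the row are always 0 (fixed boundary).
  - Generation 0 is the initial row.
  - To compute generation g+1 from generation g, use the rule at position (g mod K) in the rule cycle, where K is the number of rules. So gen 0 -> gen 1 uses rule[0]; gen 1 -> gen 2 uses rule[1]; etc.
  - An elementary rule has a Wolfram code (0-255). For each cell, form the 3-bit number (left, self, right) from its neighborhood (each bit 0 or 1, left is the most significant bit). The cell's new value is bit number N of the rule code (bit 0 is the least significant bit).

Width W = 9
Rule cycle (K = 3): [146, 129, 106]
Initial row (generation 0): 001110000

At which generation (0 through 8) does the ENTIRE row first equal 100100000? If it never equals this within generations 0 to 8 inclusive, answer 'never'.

Gen 0: 001110000
Gen 1 (rule 146): 010101000
Gen 2 (rule 129): 000000011
Gen 3 (rule 106): 000000111
Gen 4 (rule 146): 000001010
Gen 5 (rule 129): 111100000
Gen 6 (rule 106): 100100000
Gen 7 (rule 146): 011010000
Gen 8 (rule 129): 000000111

Answer: 6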